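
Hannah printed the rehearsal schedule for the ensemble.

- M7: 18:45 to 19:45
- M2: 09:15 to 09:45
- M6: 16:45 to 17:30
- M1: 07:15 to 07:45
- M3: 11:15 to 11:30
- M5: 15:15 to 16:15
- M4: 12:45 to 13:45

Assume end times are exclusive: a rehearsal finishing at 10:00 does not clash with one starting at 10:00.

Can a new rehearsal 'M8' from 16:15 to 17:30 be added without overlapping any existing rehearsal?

M1: ends 07:45 at or before M8 starts 16:15 → clear.
M2: ends 09:45 at or before M8 starts 16:15 → clear.
M3: ends 11:30 at or before M8 starts 16:15 → clear.
M4: ends 13:45 at or before M8 starts 16:15 → clear.
M5: ends 16:15 at or before M8 starts 16:15 → clear.
M6: starts 16:45 before M8 ends 17:30, and ends 17:30 after M8 starts 16:15 → overlap.
M7: starts 18:45 at or after M8 ends 17:30 → clear.
M8 overlaps M6.

No — it overlaps M6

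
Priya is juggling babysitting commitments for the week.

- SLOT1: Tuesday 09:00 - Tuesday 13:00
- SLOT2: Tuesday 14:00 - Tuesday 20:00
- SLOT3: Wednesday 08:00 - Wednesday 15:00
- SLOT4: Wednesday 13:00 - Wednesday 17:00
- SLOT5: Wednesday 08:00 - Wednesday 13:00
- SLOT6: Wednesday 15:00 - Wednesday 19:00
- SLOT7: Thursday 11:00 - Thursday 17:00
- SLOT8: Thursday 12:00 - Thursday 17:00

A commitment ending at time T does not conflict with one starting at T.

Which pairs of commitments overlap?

Sorted by start: SLOT1, SLOT2, SLOT3, SLOT5, SLOT4, SLOT6, SLOT7, SLOT8.
SLOT2 starts after SLOT1 ends, so nothing later overlaps SLOT1 either.
SLOT3 starts after SLOT2 ends, so nothing later overlaps SLOT2 either.
SLOT5 starts before SLOT3 ends → SLOT3 and SLOT5 overlap.
SLOT4 starts before SLOT3 ends → SLOT3 and SLOT4 overlap.
SLOT6 starts exactly when SLOT3 ends (back-to-back, no overlap), so nothing later overlaps SLOT3 either.
SLOT4 starts exactly when SLOT5 ends (back-to-back, no overlap), so nothing later overlaps SLOT5 either.
SLOT6 starts before SLOT4 ends → SLOT4 and SLOT6 overlap.
SLOT7 starts after SLOT4 ends, so nothing later overlaps SLOT4 either.
SLOT7 starts after SLOT6 ends, so nothing later overlaps SLOT6 either.
SLOT8 starts before SLOT7 ends → SLOT7 and SLOT8 overlap.

SLOT3 & SLOT4, SLOT3 & SLOT5, SLOT4 & SLOT6, SLOT7 & SLOT8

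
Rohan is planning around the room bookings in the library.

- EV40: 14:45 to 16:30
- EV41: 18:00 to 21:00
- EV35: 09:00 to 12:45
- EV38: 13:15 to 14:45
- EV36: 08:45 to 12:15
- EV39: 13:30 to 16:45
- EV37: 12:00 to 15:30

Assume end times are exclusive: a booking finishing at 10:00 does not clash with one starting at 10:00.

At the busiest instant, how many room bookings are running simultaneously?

3

Sweep the timeline, counting +1 at each start and −1 at each end (ends before starts at a tie):
08:45 start EV36 → 1
09:00 start EV35 → 2
12:00 start EV37 → 3
12:15 end EV36 → 2
12:45 end EV35 → 1
13:15 start EV38 → 2
13:30 start EV39 → 3
14:45 end EV38 → 2
14:45 start EV40 → 3
15:30 end EV37 → 2
16:30 end EV40 → 1
16:45 end EV39 → 0
18:00 start EV41 → 1
21:00 end EV41 → 0
Peak is 3, at 12:00 (EV35, EV36, EV37).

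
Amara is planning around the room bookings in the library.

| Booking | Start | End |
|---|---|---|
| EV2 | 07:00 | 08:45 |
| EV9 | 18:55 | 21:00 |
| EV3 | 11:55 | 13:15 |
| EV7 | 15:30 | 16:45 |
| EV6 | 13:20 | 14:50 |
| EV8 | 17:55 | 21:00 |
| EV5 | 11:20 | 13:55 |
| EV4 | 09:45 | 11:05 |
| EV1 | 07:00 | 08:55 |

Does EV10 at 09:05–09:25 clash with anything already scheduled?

EV1: ends 08:55 at or before EV10 starts 09:05 → clear.
EV2: ends 08:45 at or before EV10 starts 09:05 → clear.
EV4: starts 09:45 at or after EV10 ends 09:25 → clear.
EV5: starts 11:20 at or after EV10 ends 09:25 → clear.
EV3: starts 11:55 at or after EV10 ends 09:25 → clear.
EV6: starts 13:20 at or after EV10 ends 09:25 → clear.
EV7: starts 15:30 at or after EV10 ends 09:25 → clear.
EV8: starts 17:55 at or after EV10 ends 09:25 → clear.
EV9: starts 18:55 at or after EV10 ends 09:25 → clear.

No — it doesn't clash with anything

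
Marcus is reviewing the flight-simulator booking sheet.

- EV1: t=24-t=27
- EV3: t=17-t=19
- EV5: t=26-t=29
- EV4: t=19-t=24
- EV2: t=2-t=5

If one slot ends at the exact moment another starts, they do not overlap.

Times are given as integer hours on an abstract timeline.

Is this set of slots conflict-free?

No

Two intervals overlap when each starts before the other ends.
Sorted by start: EV2, EV3, EV4, EV1, EV5.
EV3 starts after EV2 ends; EV2 is clear from here.
EV4 starts exactly when EV3 ends (back-to-back, no overlap); EV3 is clear from here.
EV1 starts exactly when EV4 ends (back-to-back, no overlap); EV4 is clear from here.
EV5 starts before EV1 ends → EV1 and EV5 overlap.
That's a conflict, so the schedule is not conflict-free.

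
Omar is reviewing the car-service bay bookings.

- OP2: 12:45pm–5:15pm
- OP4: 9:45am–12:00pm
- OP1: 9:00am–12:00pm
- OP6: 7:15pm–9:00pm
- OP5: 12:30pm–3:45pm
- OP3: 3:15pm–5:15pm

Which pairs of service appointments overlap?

Two intervals overlap when each starts before the other ends.
Sorted by start: OP1, OP4, OP5, OP2, OP3, OP6.
OP4 starts before OP1 ends → OP1 and OP4 overlap.
OP5 starts after OP1 ends, so OP1 has no further overlaps.
OP5 starts after OP4 ends, so OP4 has no further overlaps.
OP2 starts before OP5 ends → OP5 and OP2 overlap.
OP3 starts before OP5 ends → OP5 and OP3 overlap.
OP6 starts after OP5 ends.
OP3 starts before OP2 ends → OP2 and OP3 overlap.
OP6 starts after OP2 ends.
OP6 starts after OP3 ends.

OP1 & OP4, OP2 & OP3, OP2 & OP5, OP3 & OP5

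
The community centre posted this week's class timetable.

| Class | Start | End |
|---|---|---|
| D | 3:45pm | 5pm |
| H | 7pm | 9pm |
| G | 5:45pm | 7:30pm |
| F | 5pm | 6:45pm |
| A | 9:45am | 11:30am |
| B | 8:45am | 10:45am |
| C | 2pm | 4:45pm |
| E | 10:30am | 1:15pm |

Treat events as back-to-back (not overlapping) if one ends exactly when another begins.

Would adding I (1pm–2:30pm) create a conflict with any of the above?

B: ends 10:45am at or before I starts 1pm → clear.
A: ends 11:30am at or before I starts 1pm → clear.
E: starts 10:30am before I ends 2:30pm, and ends 1:15pm after I starts 1pm → overlap.
C: starts 2pm before I ends 2:30pm, and ends 4:45pm after I starts 1pm → overlap.
D: starts 3:45pm at or after I ends 2:30pm → clear.
F: starts 5pm at or after I ends 2:30pm → clear.
G: starts 5:45pm at or after I ends 2:30pm → clear.
H: starts 7pm at or after I ends 2:30pm → clear.
I overlaps C, E.

Yes — it overlaps C, E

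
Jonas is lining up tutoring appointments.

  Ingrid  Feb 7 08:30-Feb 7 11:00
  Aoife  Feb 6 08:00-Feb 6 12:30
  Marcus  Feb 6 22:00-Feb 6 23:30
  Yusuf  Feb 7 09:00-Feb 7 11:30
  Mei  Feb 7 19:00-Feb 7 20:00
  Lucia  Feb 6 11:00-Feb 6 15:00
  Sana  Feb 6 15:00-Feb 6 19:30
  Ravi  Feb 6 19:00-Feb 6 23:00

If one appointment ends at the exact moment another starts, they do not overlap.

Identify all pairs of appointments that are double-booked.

Aoife & Lucia, Ingrid & Yusuf, Marcus & Ravi, Ravi & Sana

Sorted by start: Aoife, Lucia, Sana, Ravi, Marcus, Ingrid, Yusuf, Mei.
Lucia starts before Aoife ends → Aoife and Lucia overlap.
Sana starts after Aoife ends, so Aoife has no further overlaps.
Sana starts exactly when Lucia ends (back-to-back, no overlap), so Lucia has no further overlaps.
Ravi starts before Sana ends → Sana and Ravi overlap.
Marcus starts after Sana ends, so Sana has no further overlaps.
Marcus starts before Ravi ends → Ravi and Marcus overlap.
Ingrid starts after Ravi ends, so Ravi has no further overlaps.
Ingrid starts after Marcus ends, so Marcus has no further overlaps.
Yusuf starts before Ingrid ends → Ingrid and Yusuf overlap.
Mei starts after Ingrid ends.
Mei starts after Yusuf ends.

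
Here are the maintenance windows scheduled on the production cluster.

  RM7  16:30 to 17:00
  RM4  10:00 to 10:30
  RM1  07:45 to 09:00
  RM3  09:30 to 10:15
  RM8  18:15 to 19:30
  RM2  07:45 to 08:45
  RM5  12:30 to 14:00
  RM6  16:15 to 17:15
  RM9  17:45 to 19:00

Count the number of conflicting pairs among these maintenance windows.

Sorted by start: RM1, RM2, RM3, RM4, RM5, RM6, RM7, RM9, RM8.
RM2 starts before RM1 ends → RM1 and RM2 overlap.
RM3 starts after RM1 ends, so nothing later overlaps RM1 either.
RM3 starts after RM2 ends, so nothing later overlaps RM2 either.
RM4 starts before RM3 ends → RM3 and RM4 overlap.
RM5 starts after RM3 ends, so nothing later overlaps RM3 either.
RM5 starts after RM4 ends, so nothing later overlaps RM4 either.
RM6 starts after RM5 ends, so nothing later overlaps RM5 either.
RM7 starts before RM6 ends → RM6 and RM7 overlap.
RM9 starts after RM6 ends, so nothing later overlaps RM6 either.
RM9 starts after RM7 ends, so nothing later overlaps RM7 either.
RM8 starts before RM9 ends → RM9 and RM8 overlap.
Overlapping pairs: RM1 & RM2, RM3 & RM4, RM6 & RM7, RM8 & RM9 — 4 in total.

4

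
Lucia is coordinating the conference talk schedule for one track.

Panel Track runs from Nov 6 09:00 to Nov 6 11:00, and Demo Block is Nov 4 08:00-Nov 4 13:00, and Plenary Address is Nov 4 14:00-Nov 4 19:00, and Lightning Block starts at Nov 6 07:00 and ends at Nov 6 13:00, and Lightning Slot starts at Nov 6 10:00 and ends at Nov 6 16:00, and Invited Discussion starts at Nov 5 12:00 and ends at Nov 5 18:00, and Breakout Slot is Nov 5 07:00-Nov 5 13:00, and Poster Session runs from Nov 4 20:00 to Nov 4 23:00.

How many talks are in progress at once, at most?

3

Sort all start/end points and keep a running count:
Nov 4 08:00 start Demo Block → 1
Nov 4 13:00 end Demo Block → 0
Nov 4 14:00 start Plenary Address → 1
Nov 4 19:00 end Plenary Address → 0
Nov 4 20:00 start Poster Session → 1
Nov 4 23:00 end Poster Session → 0
Nov 5 07:00 start Breakout Slot → 1
Nov 5 12:00 start Invited Discussion → 2
Nov 5 13:00 end Breakout Slot → 1
Nov 5 18:00 end Invited Discussion → 0
Nov 6 07:00 start Lightning Block → 1
Nov 6 09:00 start Panel Track → 2
Nov 6 10:00 start Lightning Slot → 3
Nov 6 11:00 end Panel Track → 2
Nov 6 13:00 end Lightning Block → 1
Nov 6 16:00 end Lightning Slot → 0
Peak is 3, at Nov 6 10:00 (Lightning Block, Lightning Slot, Panel Track).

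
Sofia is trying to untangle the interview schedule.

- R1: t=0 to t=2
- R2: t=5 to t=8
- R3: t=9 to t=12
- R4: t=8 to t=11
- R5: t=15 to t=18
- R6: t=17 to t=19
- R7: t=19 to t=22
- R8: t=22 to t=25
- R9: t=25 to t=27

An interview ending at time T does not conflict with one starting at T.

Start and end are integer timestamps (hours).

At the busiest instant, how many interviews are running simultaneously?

2

Walk through starts and ends in time order (an end at T is processed before a start at T):
t=0 start R1 → 1
t=2 end R1 → 0
t=5 start R2 → 1
t=8 end R2 → 0
t=8 start R4 → 1
t=9 start R3 → 2
t=11 end R4 → 1
t=12 end R3 → 0
t=15 start R5 → 1
t=17 start R6 → 2
t=18 end R5 → 1
t=19 end R6 → 0
t=19 start R7 → 1
t=22 end R7 → 0
t=22 start R8 → 1
t=25 end R8 → 0
t=25 start R9 → 1
t=27 end R9 → 0
Peak is 2, at t=9 (R3, R4).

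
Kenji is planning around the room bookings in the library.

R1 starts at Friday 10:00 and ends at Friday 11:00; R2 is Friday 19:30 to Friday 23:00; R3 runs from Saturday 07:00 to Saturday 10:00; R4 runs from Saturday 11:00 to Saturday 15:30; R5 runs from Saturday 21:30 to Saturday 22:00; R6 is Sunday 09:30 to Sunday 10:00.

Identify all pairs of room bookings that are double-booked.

Sorted by start: R1, R2, R3, R4, R5, R6.
R2 starts after R1 ends — done with R1.
R3 starts after R2 ends — done with R2.
R4 starts after R3 ends — done with R3.
R5 starts after R4 ends — done with R4.
R6 starts after R5 ends.

no overlapping pairs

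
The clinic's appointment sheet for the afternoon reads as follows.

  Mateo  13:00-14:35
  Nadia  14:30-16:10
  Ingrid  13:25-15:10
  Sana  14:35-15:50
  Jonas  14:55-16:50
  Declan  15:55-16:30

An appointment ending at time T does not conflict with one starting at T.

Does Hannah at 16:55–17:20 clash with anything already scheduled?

No — it doesn't clash with anything

Mateo: ends 14:35 at or before Hannah starts 16:55 → clear.
Ingrid: ends 15:10 at or before Hannah starts 16:55 → clear.
Nadia: ends 16:10 at or before Hannah starts 16:55 → clear.
Sana: ends 15:50 at or before Hannah starts 16:55 → clear.
Jonas: ends 16:50 at or before Hannah starts 16:55 → clear.
Declan: ends 16:30 at or before Hannah starts 16:55 → clear.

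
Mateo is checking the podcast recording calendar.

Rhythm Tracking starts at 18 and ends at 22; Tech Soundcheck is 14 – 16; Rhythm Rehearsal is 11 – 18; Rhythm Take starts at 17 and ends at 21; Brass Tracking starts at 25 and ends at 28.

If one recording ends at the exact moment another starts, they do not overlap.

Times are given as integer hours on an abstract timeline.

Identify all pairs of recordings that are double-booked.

Rhythm Rehearsal & Rhythm Take, Rhythm Rehearsal & Tech Soundcheck, Rhythm Take & Rhythm Tracking

Check each pair: they overlap iff neither finishes before the other starts.
Sorted by start: Rhythm Rehearsal, Tech Soundcheck, Rhythm Take, Rhythm Tracking, Brass Tracking.
Tech Soundcheck starts before Rhythm Rehearsal ends → Rhythm Rehearsal and Tech Soundcheck overlap.
Rhythm Take starts before Rhythm Rehearsal ends → Rhythm Rehearsal and Rhythm Take overlap.
Rhythm Tracking starts exactly when Rhythm Rehearsal ends (back-to-back, no overlap); Rhythm Rehearsal is clear from here.
Rhythm Take starts after Tech Soundcheck ends; Tech Soundcheck is clear from here.
Rhythm Tracking starts before Rhythm Take ends → Rhythm Take and Rhythm Tracking overlap.
Brass Tracking starts after Rhythm Take ends.
Brass Tracking starts after Rhythm Tracking ends.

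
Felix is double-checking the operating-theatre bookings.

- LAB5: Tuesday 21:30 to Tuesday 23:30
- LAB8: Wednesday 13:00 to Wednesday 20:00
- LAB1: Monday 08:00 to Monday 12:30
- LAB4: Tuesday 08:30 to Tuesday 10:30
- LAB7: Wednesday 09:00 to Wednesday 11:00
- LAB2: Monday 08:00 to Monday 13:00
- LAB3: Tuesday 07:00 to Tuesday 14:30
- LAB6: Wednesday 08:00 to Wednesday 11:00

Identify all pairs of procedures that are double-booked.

Sorted by start: LAB1, LAB2, LAB3, LAB4, LAB5, LAB6, LAB7, LAB8.
LAB2 starts before LAB1 ends → LAB1 and LAB2 overlap.
LAB3 starts after LAB1 ends; LAB1 is clear from here.
LAB3 starts after LAB2 ends; LAB2 is clear from here.
LAB4 starts before LAB3 ends → LAB3 and LAB4 overlap.
LAB5 starts after LAB3 ends; LAB3 is clear from here.
LAB5 starts after LAB4 ends; LAB4 is clear from here.
LAB6 starts after LAB5 ends; LAB5 is clear from here.
LAB7 starts before LAB6 ends → LAB6 and LAB7 overlap.
LAB8 starts after LAB6 ends.
LAB8 starts after LAB7 ends.

LAB1 & LAB2, LAB3 & LAB4, LAB6 & LAB7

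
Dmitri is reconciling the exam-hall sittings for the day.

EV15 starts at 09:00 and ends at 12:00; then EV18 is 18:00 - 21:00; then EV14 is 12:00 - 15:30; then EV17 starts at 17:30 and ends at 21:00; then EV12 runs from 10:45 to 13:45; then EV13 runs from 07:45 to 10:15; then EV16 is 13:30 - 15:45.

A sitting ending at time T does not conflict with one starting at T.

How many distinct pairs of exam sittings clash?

Two intervals overlap when each starts before the other ends.
Sorted by start: EV13, EV15, EV12, EV14, EV16, EV17, EV18.
EV15 starts before EV13 ends → EV13 and EV15 overlap.
EV12 starts after EV13 ends; EV13 is clear from here.
EV12 starts before EV15 ends → EV15 and EV12 overlap.
EV14 starts exactly when EV15 ends (back-to-back, no overlap); EV15 is clear from here.
EV14 starts before EV12 ends → EV12 and EV14 overlap.
EV16 starts before EV12 ends → EV12 and EV16 overlap.
EV17 starts after EV12 ends; EV12 is clear from here.
EV16 starts before EV14 ends → EV14 and EV16 overlap.
EV17 starts after EV14 ends; EV14 is clear from here.
EV17 starts after EV16 ends; EV16 is clear from here.
EV18 starts before EV17 ends → EV17 and EV18 overlap.
Overlapping pairs: EV12 & EV14, EV12 & EV15, EV12 & EV16, EV13 & EV15, EV14 & EV16, EV17 & EV18 — 6 in total.

6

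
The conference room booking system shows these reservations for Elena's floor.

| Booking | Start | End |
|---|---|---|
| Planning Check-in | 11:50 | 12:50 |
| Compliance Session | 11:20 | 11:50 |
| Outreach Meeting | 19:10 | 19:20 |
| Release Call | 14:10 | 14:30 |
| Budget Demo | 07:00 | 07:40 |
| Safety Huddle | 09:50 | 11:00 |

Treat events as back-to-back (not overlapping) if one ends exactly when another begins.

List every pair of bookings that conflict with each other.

Sorted by start: Budget Demo, Safety Huddle, Compliance Session, Planning Check-in, Release Call, Outreach Meeting.
Safety Huddle starts after Budget Demo ends — done with Budget Demo.
Compliance Session starts after Safety Huddle ends — done with Safety Huddle.
Planning Check-in starts exactly when Compliance Session ends (back-to-back, no overlap) — done with Compliance Session.
Release Call starts after Planning Check-in ends — done with Planning Check-in.
Outreach Meeting starts after Release Call ends.

no overlapping pairs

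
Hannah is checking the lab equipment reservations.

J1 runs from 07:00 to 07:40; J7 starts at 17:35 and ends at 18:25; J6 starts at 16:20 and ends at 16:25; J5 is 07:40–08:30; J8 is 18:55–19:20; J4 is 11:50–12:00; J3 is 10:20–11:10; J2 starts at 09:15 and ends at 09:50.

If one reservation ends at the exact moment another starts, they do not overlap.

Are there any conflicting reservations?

Check each pair: they overlap iff neither finishes before the other starts.
Sorted by start: J1, J5, J2, J3, J4, J6, J7, J8.
J5 starts exactly when J1 ends (back-to-back, no overlap), so nothing later overlaps J1 either.
J2 starts after J5 ends, so nothing later overlaps J5 either.
J3 starts after J2 ends, so nothing later overlaps J2 either.
J4 starts after J3 ends, so nothing later overlaps J3 either.
J6 starts after J4 ends, so nothing later overlaps J4 either.
J7 starts after J6 ends, so nothing later overlaps J6 either.
J8 starts after J7 ends.
Every pair is clear; the schedule has no overlaps.

No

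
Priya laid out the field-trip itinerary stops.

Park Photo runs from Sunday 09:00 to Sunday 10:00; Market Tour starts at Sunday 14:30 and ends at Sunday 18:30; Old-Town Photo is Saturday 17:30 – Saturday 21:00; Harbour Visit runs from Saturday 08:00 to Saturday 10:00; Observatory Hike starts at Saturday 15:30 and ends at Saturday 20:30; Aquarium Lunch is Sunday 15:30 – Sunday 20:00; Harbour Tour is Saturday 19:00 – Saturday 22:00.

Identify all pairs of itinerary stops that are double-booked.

Aquarium Lunch & Market Tour, Harbour Tour & Observatory Hike, Harbour Tour & Old-Town Photo, Observatory Hike & Old-Town Photo

Sorted by start: Harbour Visit, Observatory Hike, Old-Town Photo, Harbour Tour, Park Photo, Market Tour, Aquarium Lunch.
Observatory Hike starts after Harbour Visit ends, so Harbour Visit has no further overlaps.
Old-Town Photo starts before Observatory Hike ends → Observatory Hike and Old-Town Photo overlap.
Harbour Tour starts before Observatory Hike ends → Observatory Hike and Harbour Tour overlap.
Park Photo starts after Observatory Hike ends, so Observatory Hike has no further overlaps.
Harbour Tour starts before Old-Town Photo ends → Old-Town Photo and Harbour Tour overlap.
Park Photo starts after Old-Town Photo ends, so Old-Town Photo has no further overlaps.
Park Photo starts after Harbour Tour ends, so Harbour Tour has no further overlaps.
Market Tour starts after Park Photo ends, so Park Photo has no further overlaps.
Aquarium Lunch starts before Market Tour ends → Market Tour and Aquarium Lunch overlap.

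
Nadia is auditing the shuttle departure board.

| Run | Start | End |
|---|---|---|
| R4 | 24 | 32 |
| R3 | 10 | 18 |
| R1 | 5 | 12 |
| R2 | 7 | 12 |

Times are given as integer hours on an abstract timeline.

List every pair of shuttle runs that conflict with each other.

R1 & R2, R1 & R3, R2 & R3

Two intervals overlap when each starts before the other ends.
Sorted by start: R1, R2, R3, R4.
R2 starts before R1 ends → R1 and R2 overlap.
R3 starts before R1 ends → R1 and R3 overlap.
R4 starts after R1 ends.
R3 starts before R2 ends → R2 and R3 overlap.
R4 starts after R2 ends.
R4 starts after R3 ends.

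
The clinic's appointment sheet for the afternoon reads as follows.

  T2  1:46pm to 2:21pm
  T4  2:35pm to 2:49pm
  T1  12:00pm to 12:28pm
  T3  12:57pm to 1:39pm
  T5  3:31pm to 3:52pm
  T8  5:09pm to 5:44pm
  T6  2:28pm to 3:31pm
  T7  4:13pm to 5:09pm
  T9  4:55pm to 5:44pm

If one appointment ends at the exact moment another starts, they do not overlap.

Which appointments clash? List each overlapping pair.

T4 & T6, T7 & T9, T8 & T9

Two intervals overlap when each starts before the other ends.
Sorted by start: T1, T3, T2, T6, T4, T5, T7, T9, T8.
T3 starts after T1 ends, so T1 has no further overlaps.
T2 starts after T3 ends, so T3 has no further overlaps.
T6 starts after T2 ends, so T2 has no further overlaps.
T4 starts before T6 ends → T6 and T4 overlap.
T5 starts exactly when T6 ends (back-to-back, no overlap), so T6 has no further overlaps.
T5 starts after T4 ends, so T4 has no further overlaps.
T7 starts after T5 ends, so T5 has no further overlaps.
T9 starts before T7 ends → T7 and T9 overlap.
T8 starts exactly when T7 ends (back-to-back, no overlap).
T8 starts before T9 ends → T9 and T8 overlap.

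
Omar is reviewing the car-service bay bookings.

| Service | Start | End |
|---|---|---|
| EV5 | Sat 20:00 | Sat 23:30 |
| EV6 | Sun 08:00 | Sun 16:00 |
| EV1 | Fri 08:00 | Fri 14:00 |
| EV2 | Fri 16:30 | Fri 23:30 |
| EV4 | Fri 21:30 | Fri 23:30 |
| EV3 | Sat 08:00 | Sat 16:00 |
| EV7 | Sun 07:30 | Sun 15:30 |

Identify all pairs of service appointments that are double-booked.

EV2 & EV4, EV6 & EV7

Sorted by start: EV1, EV2, EV4, EV3, EV5, EV7, EV6.
EV2 starts after EV1 ends, so EV1 has no further overlaps.
EV4 starts before EV2 ends → EV2 and EV4 overlap.
EV3 starts after EV2 ends, so EV2 has no further overlaps.
EV3 starts after EV4 ends, so EV4 has no further overlaps.
EV5 starts after EV3 ends, so EV3 has no further overlaps.
EV7 starts after EV5 ends, so EV5 has no further overlaps.
EV6 starts before EV7 ends → EV7 and EV6 overlap.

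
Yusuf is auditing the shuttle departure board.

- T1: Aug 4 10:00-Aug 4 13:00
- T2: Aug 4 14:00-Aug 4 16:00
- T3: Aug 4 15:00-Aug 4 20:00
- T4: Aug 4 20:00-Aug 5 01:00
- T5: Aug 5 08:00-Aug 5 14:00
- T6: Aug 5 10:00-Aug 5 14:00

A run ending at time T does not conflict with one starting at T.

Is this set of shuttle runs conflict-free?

Sorted by start: T1, T2, T3, T4, T5, T6.
T2 starts after T1 ends — done with T1.
T3 starts before T2 ends → T2 and T3 overlap.
That's a conflict, so the schedule is not conflict-free.

No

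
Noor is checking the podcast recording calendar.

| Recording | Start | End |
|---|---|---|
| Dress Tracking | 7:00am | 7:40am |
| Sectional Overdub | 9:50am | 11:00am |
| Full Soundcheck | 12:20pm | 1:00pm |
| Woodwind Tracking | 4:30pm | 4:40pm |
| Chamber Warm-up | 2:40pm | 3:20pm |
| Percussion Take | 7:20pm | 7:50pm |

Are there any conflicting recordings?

No

Two intervals overlap when each starts before the other ends.
Sorted by start: Dress Tracking, Sectional Overdub, Full Soundcheck, Chamber Warm-up, Woodwind Tracking, Percussion Take.
Sectional Overdub starts after Dress Tracking ends — done with Dress Tracking.
Full Soundcheck starts after Sectional Overdub ends — done with Sectional Overdub.
Chamber Warm-up starts after Full Soundcheck ends — done with Full Soundcheck.
Woodwind Tracking starts after Chamber Warm-up ends — done with Chamber Warm-up.
Percussion Take starts after Woodwind Tracking ends.
Every pair is clear; the schedule has no overlaps.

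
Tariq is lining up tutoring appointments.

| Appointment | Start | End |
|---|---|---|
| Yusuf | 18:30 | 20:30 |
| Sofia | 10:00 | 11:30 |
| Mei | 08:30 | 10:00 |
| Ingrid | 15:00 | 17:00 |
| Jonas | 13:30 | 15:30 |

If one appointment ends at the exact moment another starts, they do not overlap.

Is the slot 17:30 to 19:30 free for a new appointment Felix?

Mei: ends 10:00 at or before Felix starts 17:30 → clear.
Sofia: ends 11:30 at or before Felix starts 17:30 → clear.
Jonas: ends 15:30 at or before Felix starts 17:30 → clear.
Ingrid: ends 17:00 at or before Felix starts 17:30 → clear.
Yusuf: starts 18:30 before Felix ends 19:30, and ends 20:30 after Felix starts 17:30 → overlap.
Felix overlaps Yusuf.

No — it overlaps Yusuf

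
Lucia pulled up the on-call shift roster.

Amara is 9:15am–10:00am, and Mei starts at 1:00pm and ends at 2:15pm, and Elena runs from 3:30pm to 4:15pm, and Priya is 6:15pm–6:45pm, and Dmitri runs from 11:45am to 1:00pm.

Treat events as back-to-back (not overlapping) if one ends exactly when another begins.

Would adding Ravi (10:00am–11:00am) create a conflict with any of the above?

Amara: ends 10:00am at or before Ravi starts 10:00am → clear.
Dmitri: starts 11:45am at or after Ravi ends 11:00am → clear.
Mei: starts 1:00pm at or after Ravi ends 11:00am → clear.
Elena: starts 3:30pm at or after Ravi ends 11:00am → clear.
Priya: starts 6:15pm at or after Ravi ends 11:00am → clear.

No — it doesn't clash with anything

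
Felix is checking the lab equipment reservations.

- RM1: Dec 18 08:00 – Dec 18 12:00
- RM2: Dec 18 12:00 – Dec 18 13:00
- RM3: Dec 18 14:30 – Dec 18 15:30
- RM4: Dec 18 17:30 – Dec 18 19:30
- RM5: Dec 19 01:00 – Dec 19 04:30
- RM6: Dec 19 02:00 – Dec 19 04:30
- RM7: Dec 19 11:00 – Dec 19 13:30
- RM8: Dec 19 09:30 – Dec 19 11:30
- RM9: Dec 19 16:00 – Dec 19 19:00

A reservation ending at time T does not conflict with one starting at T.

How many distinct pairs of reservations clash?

2

Two intervals overlap when each starts before the other ends.
Sorted by start: RM1, RM2, RM3, RM4, RM5, RM6, RM8, RM7, RM9.
RM2 starts exactly when RM1 ends (back-to-back, no overlap), so nothing later overlaps RM1 either.
RM3 starts after RM2 ends, so nothing later overlaps RM2 either.
RM4 starts after RM3 ends, so nothing later overlaps RM3 either.
RM5 starts after RM4 ends, so nothing later overlaps RM4 either.
RM6 starts before RM5 ends → RM5 and RM6 overlap.
RM8 starts after RM5 ends, so nothing later overlaps RM5 either.
RM8 starts after RM6 ends, so nothing later overlaps RM6 either.
RM7 starts before RM8 ends → RM8 and RM7 overlap.
RM9 starts after RM8 ends.
RM9 starts after RM7 ends.
Overlapping pairs: RM5 & RM6, RM7 & RM8 — 2 in total.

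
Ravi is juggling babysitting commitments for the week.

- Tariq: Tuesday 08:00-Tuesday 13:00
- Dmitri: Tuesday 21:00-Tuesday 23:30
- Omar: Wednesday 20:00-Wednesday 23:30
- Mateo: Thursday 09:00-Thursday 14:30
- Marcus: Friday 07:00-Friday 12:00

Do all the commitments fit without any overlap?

Yes

Check each pair: they overlap iff neither finishes before the other starts.
Sorted by start: Tariq, Dmitri, Omar, Mateo, Marcus.
Dmitri starts after Tariq ends; Tariq is clear from here.
Omar starts after Dmitri ends; Dmitri is clear from here.
Mateo starts after Omar ends; Omar is clear from here.
Marcus starts after Mateo ends.
Every pair is clear; the schedule has no overlaps.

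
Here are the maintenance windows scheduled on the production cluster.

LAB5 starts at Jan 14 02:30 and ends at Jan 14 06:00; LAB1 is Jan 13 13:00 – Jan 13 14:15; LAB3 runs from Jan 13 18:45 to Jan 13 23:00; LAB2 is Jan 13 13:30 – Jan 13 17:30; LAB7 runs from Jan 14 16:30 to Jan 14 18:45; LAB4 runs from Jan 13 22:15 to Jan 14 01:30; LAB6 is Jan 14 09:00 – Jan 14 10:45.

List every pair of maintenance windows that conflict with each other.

LAB1 & LAB2, LAB3 & LAB4

Two intervals overlap when each starts before the other ends.
Sorted by start: LAB1, LAB2, LAB3, LAB4, LAB5, LAB6, LAB7.
LAB2 starts before LAB1 ends → LAB1 and LAB2 overlap.
LAB3 starts after LAB1 ends, so LAB1 has no further overlaps.
LAB3 starts after LAB2 ends, so LAB2 has no further overlaps.
LAB4 starts before LAB3 ends → LAB3 and LAB4 overlap.
LAB5 starts after LAB3 ends, so LAB3 has no further overlaps.
LAB5 starts after LAB4 ends, so LAB4 has no further overlaps.
LAB6 starts after LAB5 ends, so LAB5 has no further overlaps.
LAB7 starts after LAB6 ends.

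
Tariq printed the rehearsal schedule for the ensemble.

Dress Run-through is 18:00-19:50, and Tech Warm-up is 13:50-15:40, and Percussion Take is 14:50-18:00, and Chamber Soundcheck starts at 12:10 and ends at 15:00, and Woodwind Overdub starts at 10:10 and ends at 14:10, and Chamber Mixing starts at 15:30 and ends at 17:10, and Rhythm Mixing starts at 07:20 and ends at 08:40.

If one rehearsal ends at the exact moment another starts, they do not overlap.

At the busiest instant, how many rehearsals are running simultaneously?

Walk through starts and ends in time order (an end at T is processed before a start at T):
07:20 start Rhythm Mixing → 1
08:40 end Rhythm Mixing → 0
10:10 start Woodwind Overdub → 1
12:10 start Chamber Soundcheck → 2
13:50 start Tech Warm-up → 3
14:10 end Woodwind Overdub → 2
14:50 start Percussion Take → 3
15:00 end Chamber Soundcheck → 2
15:30 start Chamber Mixing → 3
15:40 end Tech Warm-up → 2
17:10 end Chamber Mixing → 1
18:00 end Percussion Take → 0
18:00 start Dress Run-through → 1
19:50 end Dress Run-through → 0
Peak is 3, at 13:50 (Chamber Soundcheck, Tech Warm-up, Woodwind Overdub).

3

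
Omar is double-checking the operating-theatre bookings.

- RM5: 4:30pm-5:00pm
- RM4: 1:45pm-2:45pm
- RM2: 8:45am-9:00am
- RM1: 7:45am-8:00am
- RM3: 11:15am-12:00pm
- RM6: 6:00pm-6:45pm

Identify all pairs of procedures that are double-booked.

no conflicts

Sorted by start: RM1, RM2, RM3, RM4, RM5, RM6.
RM2 starts after RM1 ends, so RM1 has no further overlaps.
RM3 starts after RM2 ends, so RM2 has no further overlaps.
RM4 starts after RM3 ends, so RM3 has no further overlaps.
RM5 starts after RM4 ends, so RM4 has no further overlaps.
RM6 starts after RM5 ends.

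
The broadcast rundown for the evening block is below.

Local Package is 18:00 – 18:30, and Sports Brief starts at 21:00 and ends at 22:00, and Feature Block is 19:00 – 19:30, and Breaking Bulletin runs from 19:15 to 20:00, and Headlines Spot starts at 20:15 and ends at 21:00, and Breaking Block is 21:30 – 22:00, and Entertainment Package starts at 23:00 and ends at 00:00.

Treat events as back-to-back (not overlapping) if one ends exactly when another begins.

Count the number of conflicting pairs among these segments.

Sorted by start: Local Package, Feature Block, Breaking Bulletin, Headlines Spot, Sports Brief, Breaking Block, Entertainment Package.
Feature Block starts after Local Package ends, so Local Package has no further overlaps.
Breaking Bulletin starts before Feature Block ends → Feature Block and Breaking Bulletin overlap.
Headlines Spot starts after Feature Block ends, so Feature Block has no further overlaps.
Headlines Spot starts after Breaking Bulletin ends, so Breaking Bulletin has no further overlaps.
Sports Brief starts exactly when Headlines Spot ends (back-to-back, no overlap), so Headlines Spot has no further overlaps.
Breaking Block starts before Sports Brief ends → Sports Brief and Breaking Block overlap.
Entertainment Package starts after Sports Brief ends.
Entertainment Package starts after Breaking Block ends.
Overlapping pairs: Breaking Block & Sports Brief, Breaking Bulletin & Feature Block — 2 in total.

2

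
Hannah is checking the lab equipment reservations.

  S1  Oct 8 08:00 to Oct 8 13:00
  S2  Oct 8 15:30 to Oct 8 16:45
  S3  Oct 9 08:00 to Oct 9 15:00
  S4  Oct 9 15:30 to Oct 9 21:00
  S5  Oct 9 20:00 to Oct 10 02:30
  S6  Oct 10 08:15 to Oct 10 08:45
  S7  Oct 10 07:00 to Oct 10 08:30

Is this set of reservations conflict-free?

Sorted by start: S1, S2, S3, S4, S5, S7, S6.
S2 starts after S1 ends; S1 is clear from here.
S3 starts after S2 ends; S2 is clear from here.
S4 starts after S3 ends; S3 is clear from here.
S5 starts before S4 ends → S4 and S5 overlap.
That's a conflict, so the schedule is not conflict-free.

No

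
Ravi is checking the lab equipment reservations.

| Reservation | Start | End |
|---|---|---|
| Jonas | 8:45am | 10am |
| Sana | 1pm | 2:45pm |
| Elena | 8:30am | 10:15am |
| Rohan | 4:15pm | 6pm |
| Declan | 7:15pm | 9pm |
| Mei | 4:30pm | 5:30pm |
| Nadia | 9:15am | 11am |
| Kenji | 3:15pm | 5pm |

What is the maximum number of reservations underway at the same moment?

3

Walk through starts and ends in time order (an end at T is processed before a start at T):
8:30am start Elena → 1
8:45am start Jonas → 2
9:15am start Nadia → 3
10am end Jonas → 2
10:15am end Elena → 1
11am end Nadia → 0
1pm start Sana → 1
2:45pm end Sana → 0
3:15pm start Kenji → 1
4:15pm start Rohan → 2
4:30pm start Mei → 3
5pm end Kenji → 2
5:30pm end Mei → 1
6pm end Rohan → 0
7:15pm start Declan → 1
9pm end Declan → 0
Peak is 3, at 9:15am (Elena, Jonas, Nadia).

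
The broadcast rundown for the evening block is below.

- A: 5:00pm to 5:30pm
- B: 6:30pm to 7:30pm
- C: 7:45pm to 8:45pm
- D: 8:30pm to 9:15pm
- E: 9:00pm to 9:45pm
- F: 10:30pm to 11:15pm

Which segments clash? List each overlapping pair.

C & D, D & E

Two intervals overlap when each starts before the other ends.
Sorted by start: A, B, C, D, E, F.
B starts after A ends, so A has no further overlaps.
C starts after B ends, so B has no further overlaps.
D starts before C ends → C and D overlap.
E starts after C ends, so C has no further overlaps.
E starts before D ends → D and E overlap.
F starts after D ends.
F starts after E ends.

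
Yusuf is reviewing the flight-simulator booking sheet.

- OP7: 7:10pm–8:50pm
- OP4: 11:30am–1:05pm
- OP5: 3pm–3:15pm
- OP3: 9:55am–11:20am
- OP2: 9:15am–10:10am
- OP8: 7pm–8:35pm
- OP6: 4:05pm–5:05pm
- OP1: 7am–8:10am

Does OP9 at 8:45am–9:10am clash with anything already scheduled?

No — it doesn't clash with anything

OP1: ends 8:10am at or before OP9 starts 8:45am → clear.
OP2: starts 9:15am at or after OP9 ends 9:10am → clear.
OP3: starts 9:55am at or after OP9 ends 9:10am → clear.
OP4: starts 11:30am at or after OP9 ends 9:10am → clear.
OP5: starts 3pm at or after OP9 ends 9:10am → clear.
OP6: starts 4:05pm at or after OP9 ends 9:10am → clear.
OP8: starts 7pm at or after OP9 ends 9:10am → clear.
OP7: starts 7:10pm at or after OP9 ends 9:10am → clear.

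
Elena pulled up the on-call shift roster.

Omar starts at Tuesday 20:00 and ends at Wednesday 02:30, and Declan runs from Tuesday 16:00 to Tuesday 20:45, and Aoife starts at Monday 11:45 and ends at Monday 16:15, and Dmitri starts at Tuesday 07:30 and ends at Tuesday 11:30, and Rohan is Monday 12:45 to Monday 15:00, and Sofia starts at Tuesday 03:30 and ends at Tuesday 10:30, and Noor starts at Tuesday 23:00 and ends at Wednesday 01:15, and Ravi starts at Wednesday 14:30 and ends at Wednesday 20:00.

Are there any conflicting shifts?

Check each pair: they overlap iff neither finishes before the other starts.
Sorted by start: Aoife, Rohan, Sofia, Dmitri, Declan, Omar, Noor, Ravi.
Rohan starts before Aoife ends → Aoife and Rohan overlap.
That's a conflict, so the schedule is not conflict-free.

Yes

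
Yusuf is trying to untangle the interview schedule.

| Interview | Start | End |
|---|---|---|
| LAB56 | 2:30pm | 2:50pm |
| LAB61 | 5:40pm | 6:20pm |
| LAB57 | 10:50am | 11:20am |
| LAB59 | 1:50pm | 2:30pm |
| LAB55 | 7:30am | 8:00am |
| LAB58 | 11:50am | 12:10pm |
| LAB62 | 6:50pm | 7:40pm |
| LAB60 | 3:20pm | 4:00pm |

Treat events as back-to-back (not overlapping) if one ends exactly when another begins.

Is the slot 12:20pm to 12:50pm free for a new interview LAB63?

LAB55: ends 8:00am at or before LAB63 starts 12:20pm → clear.
LAB57: ends 11:20am at or before LAB63 starts 12:20pm → clear.
LAB58: ends 12:10pm at or before LAB63 starts 12:20pm → clear.
LAB59: starts 1:50pm at or after LAB63 ends 12:50pm → clear.
LAB56: starts 2:30pm at or after LAB63 ends 12:50pm → clear.
LAB60: starts 3:20pm at or after LAB63 ends 12:50pm → clear.
LAB61: starts 5:40pm at or after LAB63 ends 12:50pm → clear.
LAB62: starts 6:50pm at or after LAB63 ends 12:50pm → clear.

Yes — the slot is free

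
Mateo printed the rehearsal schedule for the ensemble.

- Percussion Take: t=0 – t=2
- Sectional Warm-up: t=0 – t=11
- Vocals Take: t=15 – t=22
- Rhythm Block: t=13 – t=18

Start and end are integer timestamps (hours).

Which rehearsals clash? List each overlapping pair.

Sorted by start: Sectional Warm-up, Percussion Take, Rhythm Block, Vocals Take.
Percussion Take starts before Sectional Warm-up ends → Sectional Warm-up and Percussion Take overlap.
Rhythm Block starts after Sectional Warm-up ends — done with Sectional Warm-up.
Rhythm Block starts after Percussion Take ends — done with Percussion Take.
Vocals Take starts before Rhythm Block ends → Rhythm Block and Vocals Take overlap.

Percussion Take & Sectional Warm-up, Rhythm Block & Vocals Take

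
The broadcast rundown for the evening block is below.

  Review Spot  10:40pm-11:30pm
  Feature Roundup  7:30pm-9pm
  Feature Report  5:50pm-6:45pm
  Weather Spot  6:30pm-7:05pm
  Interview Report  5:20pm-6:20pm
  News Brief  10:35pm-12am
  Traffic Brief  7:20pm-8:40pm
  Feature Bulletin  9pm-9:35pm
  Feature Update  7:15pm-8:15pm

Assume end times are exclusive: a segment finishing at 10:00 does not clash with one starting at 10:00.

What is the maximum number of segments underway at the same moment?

3

Sort all start/end points and keep a running count:
5:20pm start Interview Report → 1
5:50pm start Feature Report → 2
6:20pm end Interview Report → 1
6:30pm start Weather Spot → 2
6:45pm end Feature Report → 1
7:05pm end Weather Spot → 0
7:15pm start Feature Update → 1
7:20pm start Traffic Brief → 2
7:30pm start Feature Roundup → 3
8:15pm end Feature Update → 2
8:40pm end Traffic Brief → 1
9pm end Feature Roundup → 0
9pm start Feature Bulletin → 1
9:35pm end Feature Bulletin → 0
10:35pm start News Brief → 1
10:40pm start Review Spot → 2
11:30pm end Review Spot → 1
12am end News Brief → 0
Peak is 3, at 7:30pm (Feature Roundup, Feature Update, Traffic Brief).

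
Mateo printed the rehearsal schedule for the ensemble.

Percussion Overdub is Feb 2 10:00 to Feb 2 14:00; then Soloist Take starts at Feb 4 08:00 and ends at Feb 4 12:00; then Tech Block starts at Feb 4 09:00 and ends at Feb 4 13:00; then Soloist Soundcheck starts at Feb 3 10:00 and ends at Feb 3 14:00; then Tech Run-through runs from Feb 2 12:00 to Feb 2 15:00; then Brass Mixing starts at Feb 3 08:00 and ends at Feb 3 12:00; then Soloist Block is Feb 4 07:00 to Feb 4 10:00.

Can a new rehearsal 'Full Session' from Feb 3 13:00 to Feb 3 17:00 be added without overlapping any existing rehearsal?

No — it overlaps Soloist Soundcheck

Percussion Overdub: ends Feb 2 14:00 at or before Full Session starts Feb 3 13:00 → clear.
Tech Run-through: ends Feb 2 15:00 at or before Full Session starts Feb 3 13:00 → clear.
Brass Mixing: ends Feb 3 12:00 at or before Full Session starts Feb 3 13:00 → clear.
Soloist Soundcheck: starts Feb 3 10:00 before Full Session ends Feb 3 17:00, and ends Feb 3 14:00 after Full Session starts Feb 3 13:00 → overlap.
Soloist Block: starts Feb 4 07:00 at or after Full Session ends Feb 3 17:00 → clear.
Soloist Take: starts Feb 4 08:00 at or after Full Session ends Feb 3 17:00 → clear.
Tech Block: starts Feb 4 09:00 at or after Full Session ends Feb 3 17:00 → clear.
Full Session overlaps Soloist Soundcheck.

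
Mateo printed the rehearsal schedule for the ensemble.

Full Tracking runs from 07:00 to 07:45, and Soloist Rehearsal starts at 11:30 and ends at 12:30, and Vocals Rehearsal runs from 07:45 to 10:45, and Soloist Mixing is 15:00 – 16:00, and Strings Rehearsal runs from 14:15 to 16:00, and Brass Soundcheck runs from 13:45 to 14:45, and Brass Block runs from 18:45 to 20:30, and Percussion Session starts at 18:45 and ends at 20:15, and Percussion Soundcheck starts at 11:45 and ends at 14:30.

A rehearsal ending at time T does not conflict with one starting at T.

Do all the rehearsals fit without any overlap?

No

Two intervals overlap when each starts before the other ends.
Sorted by start: Full Tracking, Vocals Rehearsal, Soloist Rehearsal, Percussion Soundcheck, Brass Soundcheck, Strings Rehearsal, Soloist Mixing, Percussion Session, Brass Block.
Vocals Rehearsal starts exactly when Full Tracking ends (back-to-back, no overlap) — done with Full Tracking.
Soloist Rehearsal starts after Vocals Rehearsal ends — done with Vocals Rehearsal.
Percussion Soundcheck starts before Soloist Rehearsal ends → Soloist Rehearsal and Percussion Soundcheck overlap.
That's a conflict, so the schedule is not conflict-free.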